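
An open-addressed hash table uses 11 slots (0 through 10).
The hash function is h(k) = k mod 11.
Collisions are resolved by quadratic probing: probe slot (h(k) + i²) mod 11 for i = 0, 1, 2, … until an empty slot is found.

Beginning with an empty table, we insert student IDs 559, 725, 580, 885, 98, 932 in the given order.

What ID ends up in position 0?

98

Insert 559: h=9, slot 9 empty → index 9.
Insert 725: h=10, slot 10 empty → index 10.
Insert 580: h=8, slot 8 empty → index 8.
Insert 885: h=5, slot 5 empty → index 5.
Insert 98: h=10, slot 10 occupied → index 0.
Insert 932: h=8, slots 8,9 occupied → index 1.
Table: [98, 932, ., ., ., 885, ., ., 580, 559, 725]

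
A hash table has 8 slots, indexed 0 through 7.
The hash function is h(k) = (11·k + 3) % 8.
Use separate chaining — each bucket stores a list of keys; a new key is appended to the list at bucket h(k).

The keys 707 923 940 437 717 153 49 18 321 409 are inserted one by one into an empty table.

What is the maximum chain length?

Insert 707: h=4, bucket 4 empty -> new chain.
Insert 923: h=4, bucket 4 nonempty -> append to chain.
Insert 940: h=7, bucket 7 empty -> new chain.
Insert 437: h=2, bucket 2 empty -> new chain.
Insert 717: h=2, bucket 2 nonempty -> append to chain.
Insert 153: h=6, bucket 6 empty -> new chain.
Insert 49: h=6, bucket 6 nonempty -> append to chain.
Insert 18: h=1, bucket 1 empty -> new chain.
Insert 321: h=6, bucket 6 nonempty -> append to chain.
Insert 409: h=6, bucket 6 nonempty -> append to chain.
Final buckets:
0: -
1: 18
2: 437 -> 717
3: -
4: 707 -> 923
5: -
6: 153 -> 49 -> 321 -> 409
7: 940

4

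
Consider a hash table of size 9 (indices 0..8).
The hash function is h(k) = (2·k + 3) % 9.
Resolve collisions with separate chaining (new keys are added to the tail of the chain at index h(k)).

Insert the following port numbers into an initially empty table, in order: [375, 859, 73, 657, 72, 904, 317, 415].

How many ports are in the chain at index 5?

2

375 -> bucket 6
859 -> bucket 2
73 -> bucket 5
657 -> bucket 3
72 -> bucket 3 (collision)
904 -> bucket 2 (collision)
317 -> bucket 7
415 -> bucket 5 (collision)
Final buckets:
0: —
1: —
2: 859 -> 904
3: 657 -> 72
4: —
5: 73 -> 415
6: 375
7: 317
8: —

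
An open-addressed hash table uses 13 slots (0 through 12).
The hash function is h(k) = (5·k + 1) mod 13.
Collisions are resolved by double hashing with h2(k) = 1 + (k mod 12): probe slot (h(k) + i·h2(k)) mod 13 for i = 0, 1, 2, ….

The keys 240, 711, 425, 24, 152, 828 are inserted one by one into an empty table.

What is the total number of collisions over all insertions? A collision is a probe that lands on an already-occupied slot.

240 hashes to 5; slot 5 is free => place at 5.
711 hashes to 7; slot 7 is free => place at 7.
425 hashes to 7, h2=6; 7 taken => place at 0.
24 hashes to 4; slot 4 is free => place at 4.
152 hashes to 7, h2=9; 7 taken => place at 3.
828 hashes to 7, h2=1; 7 taken => place at 8.
Table: [425, ., ., 152, 24, 240, ., 711, 828, ., ., ., .]

3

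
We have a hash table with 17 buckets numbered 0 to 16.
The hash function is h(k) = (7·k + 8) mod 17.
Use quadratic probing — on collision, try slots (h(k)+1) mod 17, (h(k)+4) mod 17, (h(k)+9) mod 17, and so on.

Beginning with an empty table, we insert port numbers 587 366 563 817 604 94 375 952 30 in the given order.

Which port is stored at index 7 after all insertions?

604

587 hashes to 3; slot 3 is free → place at 3.
366 hashes to 3; 3 taken → place at 4.
563 hashes to 5; slot 5 is free → place at 5.
817 hashes to 15; slot 15 is free → place at 15.
604 hashes to 3; 3,4 taken → place at 7.
94 hashes to 3; 3,4,7 taken → place at 12.
375 hashes to 15; 15 taken → place at 16.
952 hashes to 8; slot 8 is free → place at 8.
30 hashes to 14; slot 14 is free → place at 14.
Table: [_, _, _, 587, 366, 563, _, 604, 952, _, _, _, 94, _, 30, 817, 375]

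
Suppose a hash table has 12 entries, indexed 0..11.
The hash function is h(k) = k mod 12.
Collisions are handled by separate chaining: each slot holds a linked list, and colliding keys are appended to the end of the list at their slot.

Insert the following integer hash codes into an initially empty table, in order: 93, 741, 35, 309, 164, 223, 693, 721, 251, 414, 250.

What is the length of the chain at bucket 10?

Insert 93: h=9, bucket 9 empty → new chain.
Insert 741: h=9, bucket 9 nonempty → append to chain.
Insert 35: h=11, bucket 11 empty → new chain.
Insert 309: h=9, bucket 9 nonempty → append to chain.
Insert 164: h=8, bucket 8 empty → new chain.
Insert 223: h=7, bucket 7 empty → new chain.
Insert 693: h=9, bucket 9 nonempty → append to chain.
Insert 721: h=1, bucket 1 empty → new chain.
Insert 251: h=11, bucket 11 nonempty → append to chain.
Insert 414: h=6, bucket 6 empty → new chain.
Insert 250: h=10, bucket 10 empty → new chain.
Final buckets:
0: _
1: 721
2: _
3: _
4: _
5: _
6: 414
7: 223
8: 164
9: 93 -> 741 -> 309 -> 693
10: 250
11: 35 -> 251

1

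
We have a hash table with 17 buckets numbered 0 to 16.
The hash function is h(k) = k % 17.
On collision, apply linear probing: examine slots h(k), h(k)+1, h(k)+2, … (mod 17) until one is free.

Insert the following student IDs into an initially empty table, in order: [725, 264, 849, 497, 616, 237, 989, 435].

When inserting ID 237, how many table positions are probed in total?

725: h=11 => slot 11
264: h=9 => slot 9
849: h=16 => slot 16
497: h=4 => slot 4
616: h=4, probe 4,5 => slot 5
237: h=16, probe 16,0 => slot 0
989: h=3 => slot 3
435: h=10 => slot 10
Table: [237, ., ., 989, 497, 616, ., ., ., 264, 435, 725, ., ., ., ., 849]

2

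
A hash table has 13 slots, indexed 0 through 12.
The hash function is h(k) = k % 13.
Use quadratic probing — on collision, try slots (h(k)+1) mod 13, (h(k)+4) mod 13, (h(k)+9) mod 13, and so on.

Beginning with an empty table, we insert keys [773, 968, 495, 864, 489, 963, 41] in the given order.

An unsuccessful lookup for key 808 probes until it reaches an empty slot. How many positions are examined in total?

4

773 hashes to 6; slot 6 is free -> place at 6.
968 hashes to 6; 6 taken -> place at 7.
495 hashes to 1; slot 1 is free -> place at 1.
864 hashes to 6; 6,7 taken -> place at 10.
489 hashes to 8; slot 8 is free -> place at 8.
963 hashes to 1; 1 taken -> place at 2.
41 hashes to 2; 2 taken -> place at 3.
Table: [—, 495, 963, 41, —, —, 773, 968, 489, —, 864, —, —]
Lookup 808: h=2, probe 2,3,6,11 → slot 11 empty, not found.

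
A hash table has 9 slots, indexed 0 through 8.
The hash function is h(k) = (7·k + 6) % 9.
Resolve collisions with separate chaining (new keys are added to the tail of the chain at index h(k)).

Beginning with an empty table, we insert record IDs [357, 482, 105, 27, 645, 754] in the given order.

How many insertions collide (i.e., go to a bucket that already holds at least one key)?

357 → bucket 3
482 → bucket 5
105 → bucket 3 (collision)
27 → bucket 6
645 → bucket 3 (collision)
754 → bucket 1
Final buckets:
0: —
1: 754
2: —
3: 357 -> 105 -> 645
4: —
5: 482
6: 27
7: —
8: —

2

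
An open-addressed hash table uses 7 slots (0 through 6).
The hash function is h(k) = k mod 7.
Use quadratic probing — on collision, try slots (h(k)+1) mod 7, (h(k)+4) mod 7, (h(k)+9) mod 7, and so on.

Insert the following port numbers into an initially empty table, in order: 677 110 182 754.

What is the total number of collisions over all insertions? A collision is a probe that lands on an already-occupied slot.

3

Insert 677: h=5, slot 5 empty -> index 5.
Insert 110: h=5, slot 5 occupied -> index 6.
Insert 182: h=0, slot 0 empty -> index 0.
Insert 754: h=5, slots 5,6 occupied -> index 2.
Table: [182, -, 754, -, -, 677, 110]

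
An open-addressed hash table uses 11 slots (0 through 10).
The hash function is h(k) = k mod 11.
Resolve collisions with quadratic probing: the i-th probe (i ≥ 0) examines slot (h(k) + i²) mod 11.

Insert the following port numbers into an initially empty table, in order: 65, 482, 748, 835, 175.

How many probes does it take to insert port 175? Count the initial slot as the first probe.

4

Insert 65: h=10, slot 10 empty => index 10.
Insert 482: h=9, slot 9 empty => index 9.
Insert 748: h=0, slot 0 empty => index 0.
Insert 835: h=10, slots 10,0 occupied => index 3.
Insert 175: h=10, slots 10,0,3 occupied => index 8.
Table: [748, _, _, 835, _, _, _, _, 175, 482, 65]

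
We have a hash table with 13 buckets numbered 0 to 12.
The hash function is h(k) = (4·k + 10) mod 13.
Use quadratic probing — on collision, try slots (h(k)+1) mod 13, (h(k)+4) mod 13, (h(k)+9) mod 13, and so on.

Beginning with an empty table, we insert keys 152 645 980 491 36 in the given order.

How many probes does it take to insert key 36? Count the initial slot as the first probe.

152 hashes to 7; slot 7 is free → place at 7.
645 hashes to 3; slot 3 is free → place at 3.
980 hashes to 4; slot 4 is free → place at 4.
491 hashes to 11; slot 11 is free → place at 11.
36 hashes to 11; 11 taken → place at 12.
Table: [_, _, _, 645, 980, _, _, 152, _, _, _, 491, 36]

2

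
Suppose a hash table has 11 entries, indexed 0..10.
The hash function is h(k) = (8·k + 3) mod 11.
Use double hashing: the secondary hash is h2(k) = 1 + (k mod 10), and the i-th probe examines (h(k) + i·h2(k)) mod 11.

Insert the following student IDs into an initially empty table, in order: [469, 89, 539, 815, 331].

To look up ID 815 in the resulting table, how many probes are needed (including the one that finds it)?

469 hashes to 4; slot 4 is free -> place at 4.
89 hashes to 0; slot 0 is free -> place at 0.
539 hashes to 3; slot 3 is free -> place at 3.
815 hashes to 0, h2=6; 0 taken -> place at 6.
331 hashes to 0, h2=2; 0 taken -> place at 2.
Table: [89, _, 331, 539, 469, _, 815, _, _, _, _]
Lookup 815: h=0, h2=6, probe 0,6 → found at 6.

2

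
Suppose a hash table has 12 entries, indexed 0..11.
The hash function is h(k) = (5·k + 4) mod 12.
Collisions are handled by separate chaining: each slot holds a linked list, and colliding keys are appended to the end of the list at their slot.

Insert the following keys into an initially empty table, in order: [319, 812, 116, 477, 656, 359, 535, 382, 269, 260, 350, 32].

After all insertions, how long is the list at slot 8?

Insert 319: h=3, bucket 3 empty -> new chain.
Insert 812: h=8, bucket 8 empty -> new chain.
Insert 116: h=8, bucket 8 nonempty -> append to chain.
Insert 477: h=1, bucket 1 empty -> new chain.
Insert 656: h=8, bucket 8 nonempty -> append to chain.
Insert 359: h=11, bucket 11 empty -> new chain.
Insert 535: h=3, bucket 3 nonempty -> append to chain.
Insert 382: h=6, bucket 6 empty -> new chain.
Insert 269: h=5, bucket 5 empty -> new chain.
Insert 260: h=8, bucket 8 nonempty -> append to chain.
Insert 350: h=2, bucket 2 empty -> new chain.
Insert 32: h=8, bucket 8 nonempty -> append to chain.
Final buckets:
0: ∅
1: 477
2: 350
3: 319 -> 535
4: ∅
5: 269
6: 382
7: ∅
8: 812 -> 116 -> 656 -> 260 -> 32
9: ∅
10: ∅
11: 359

5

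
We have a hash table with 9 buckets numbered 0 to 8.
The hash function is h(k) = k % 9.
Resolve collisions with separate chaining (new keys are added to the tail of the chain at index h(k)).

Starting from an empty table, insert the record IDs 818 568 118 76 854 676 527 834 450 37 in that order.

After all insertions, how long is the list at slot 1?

Insert 818: h=8, bucket 8 empty → new chain.
Insert 568: h=1, bucket 1 empty → new chain.
Insert 118: h=1, bucket 1 nonempty → append to chain.
Insert 76: h=4, bucket 4 empty → new chain.
Insert 854: h=8, bucket 8 nonempty → append to chain.
Insert 676: h=1, bucket 1 nonempty → append to chain.
Insert 527: h=5, bucket 5 empty → new chain.
Insert 834: h=6, bucket 6 empty → new chain.
Insert 450: h=0, bucket 0 empty → new chain.
Insert 37: h=1, bucket 1 nonempty → append to chain.
Final buckets:
0: 450
1: 568 -> 118 -> 676 -> 37
2: -
3: -
4: 76
5: 527
6: 834
7: -
8: 818 -> 854

4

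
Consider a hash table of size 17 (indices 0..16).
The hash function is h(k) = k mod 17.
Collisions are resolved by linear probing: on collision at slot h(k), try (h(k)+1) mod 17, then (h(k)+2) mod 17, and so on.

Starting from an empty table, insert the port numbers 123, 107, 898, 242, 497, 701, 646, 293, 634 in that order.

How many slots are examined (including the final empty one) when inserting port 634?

123: h=4 -> slot 4
107: h=5 -> slot 5
898: h=14 -> slot 14
242: h=4, probe 4,5,6 -> slot 6
497: h=4, probe 4,5,6,7 -> slot 7
701: h=4, probe 4,5,6,7,8 -> slot 8
646: h=0 -> slot 0
293: h=4, probe 4,5,6,7,8,9 -> slot 9
634: h=5, probe 5,6,7,8,9,10 -> slot 10
Table: [646, ∅, ∅, ∅, 123, 107, 242, 497, 701, 293, 634, ∅, ∅, ∅, 898, ∅, ∅]

6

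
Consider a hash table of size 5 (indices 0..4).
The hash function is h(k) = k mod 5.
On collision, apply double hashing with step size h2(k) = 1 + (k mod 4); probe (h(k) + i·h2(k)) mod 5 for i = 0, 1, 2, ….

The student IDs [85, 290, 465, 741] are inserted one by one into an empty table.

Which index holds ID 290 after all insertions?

3

85 hashes to 0; slot 0 is free → place at 0.
290 hashes to 0, h2=3; 0 taken → place at 3.
465 hashes to 0, h2=2; 0 taken → place at 2.
741 hashes to 1; slot 1 is free → place at 1.
Table: [85, 741, 465, 290, _]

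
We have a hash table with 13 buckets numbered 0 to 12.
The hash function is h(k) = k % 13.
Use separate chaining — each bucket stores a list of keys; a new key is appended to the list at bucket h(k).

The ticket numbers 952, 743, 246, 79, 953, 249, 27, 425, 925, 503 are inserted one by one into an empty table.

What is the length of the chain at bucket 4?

Insert 952: h=3, bucket 3 empty -> new chain.
Insert 743: h=2, bucket 2 empty -> new chain.
Insert 246: h=12, bucket 12 empty -> new chain.
Insert 79: h=1, bucket 1 empty -> new chain.
Insert 953: h=4, bucket 4 empty -> new chain.
Insert 249: h=2, bucket 2 nonempty -> append to chain.
Insert 27: h=1, bucket 1 nonempty -> append to chain.
Insert 425: h=9, bucket 9 empty -> new chain.
Insert 925: h=2, bucket 2 nonempty -> append to chain.
Insert 503: h=9, bucket 9 nonempty -> append to chain.
Final buckets:
0: ∅
1: 79 -> 27
2: 743 -> 249 -> 925
3: 952
4: 953
5: ∅
6: ∅
7: ∅
8: ∅
9: 425 -> 503
10: ∅
11: ∅
12: 246

1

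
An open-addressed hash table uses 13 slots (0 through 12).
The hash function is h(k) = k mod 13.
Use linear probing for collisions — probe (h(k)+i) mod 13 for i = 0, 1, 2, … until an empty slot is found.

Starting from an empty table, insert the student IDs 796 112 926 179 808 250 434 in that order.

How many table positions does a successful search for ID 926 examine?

796: h=3 => slot 3
112: h=8 => slot 8
926: h=3, probe 3,4 => slot 4
179: h=10 => slot 10
808: h=2 => slot 2
250: h=3, probe 3,4,5 => slot 5
434: h=5, probe 5,6 => slot 6
Table: [., ., 808, 796, 926, 250, 434, ., 112, ., 179, ., .]
Lookup 926: h=3, probe 3,4 → found at 4.

2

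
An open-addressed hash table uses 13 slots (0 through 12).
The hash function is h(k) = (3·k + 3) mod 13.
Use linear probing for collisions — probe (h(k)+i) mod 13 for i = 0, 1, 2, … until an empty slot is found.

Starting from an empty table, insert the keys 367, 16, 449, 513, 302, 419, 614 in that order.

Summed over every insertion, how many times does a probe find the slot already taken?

367 hashes to 12; slot 12 is free → place at 12.
16 hashes to 12; 12 taken → place at 0.
449 hashes to 11; slot 11 is free → place at 11.
513 hashes to 8; slot 8 is free → place at 8.
302 hashes to 12; 12,0 taken → place at 1.
419 hashes to 12; 12,0,1 taken → place at 2.
614 hashes to 12; 12,0,1,2 taken → place at 3.
Table: [16, 302, 419, 614, _, _, _, _, 513, _, _, 449, 367]

10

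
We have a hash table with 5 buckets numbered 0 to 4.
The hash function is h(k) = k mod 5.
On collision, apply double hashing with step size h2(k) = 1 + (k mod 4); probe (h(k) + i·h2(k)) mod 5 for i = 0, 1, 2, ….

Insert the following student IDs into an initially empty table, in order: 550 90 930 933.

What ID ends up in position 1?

550 hashes to 0; slot 0 is free -> place at 0.
90 hashes to 0, h2=3; 0 taken -> place at 3.
930 hashes to 0, h2=3; 0,3 taken -> place at 1.
933 hashes to 3, h2=2; 3,0 taken -> place at 2.
Table: [550, 930, 933, 90, —]

930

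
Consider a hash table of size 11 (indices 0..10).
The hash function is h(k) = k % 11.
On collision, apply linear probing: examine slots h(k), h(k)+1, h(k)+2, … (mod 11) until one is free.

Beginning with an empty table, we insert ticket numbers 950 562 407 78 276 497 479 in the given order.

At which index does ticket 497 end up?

5

Insert 950: h=4, slot 4 empty -> index 4.
Insert 562: h=1, slot 1 empty -> index 1.
Insert 407: h=0, slot 0 empty -> index 0.
Insert 78: h=1, slot 1 occupied -> index 2.
Insert 276: h=1, slots 1,2 occupied -> index 3.
Insert 497: h=2, slots 2,3,4 occupied -> index 5.
Insert 479: h=6, slot 6 empty -> index 6.
Table: [407, 562, 78, 276, 950, 497, 479, ., ., ., .]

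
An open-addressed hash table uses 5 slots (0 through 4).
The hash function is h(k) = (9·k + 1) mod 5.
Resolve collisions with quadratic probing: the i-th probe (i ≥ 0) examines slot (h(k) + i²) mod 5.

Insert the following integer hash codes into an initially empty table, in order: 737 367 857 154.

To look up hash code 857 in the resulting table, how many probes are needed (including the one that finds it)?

3

737 hashes to 4; slot 4 is free → place at 4.
367 hashes to 4; 4 taken → place at 0.
857 hashes to 4; 4,0 taken → place at 3.
154 hashes to 2; slot 2 is free → place at 2.
Table: [367, _, 154, 857, 737]
Lookup 857: h=4, probe 4,0,3 → found at 3.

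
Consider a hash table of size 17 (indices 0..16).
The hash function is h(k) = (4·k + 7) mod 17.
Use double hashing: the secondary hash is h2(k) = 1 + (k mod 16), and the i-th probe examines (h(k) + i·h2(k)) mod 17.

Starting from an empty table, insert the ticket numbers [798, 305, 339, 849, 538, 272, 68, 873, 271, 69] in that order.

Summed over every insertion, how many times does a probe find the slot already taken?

798 hashes to 3; slot 3 is free -> place at 3.
305 hashes to 3, h2=2; 3 taken -> place at 5.
339 hashes to 3, h2=4; 3 taken -> place at 7.
849 hashes to 3, h2=2; 3,5,7 taken -> place at 9.
538 hashes to 0; slot 0 is free -> place at 0.
272 hashes to 7, h2=1; 7 taken -> place at 8.
68 hashes to 7, h2=5; 7 taken -> place at 12.
873 hashes to 14; slot 14 is free -> place at 14.
271 hashes to 3, h2=16; 3 taken -> place at 2.
69 hashes to 11; slot 11 is free -> place at 11.
Table: [538, —, 271, 798, —, 305, —, 339, 272, 849, —, 69, 68, —, 873, —, —]

8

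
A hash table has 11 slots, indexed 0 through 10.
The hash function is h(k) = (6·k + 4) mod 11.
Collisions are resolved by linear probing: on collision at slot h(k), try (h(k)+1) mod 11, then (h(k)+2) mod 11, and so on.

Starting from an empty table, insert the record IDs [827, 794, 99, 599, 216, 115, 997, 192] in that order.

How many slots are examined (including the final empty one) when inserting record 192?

8

827 hashes to 5; slot 5 is free → place at 5.
794 hashes to 5; 5 taken → place at 6.
99 hashes to 4; slot 4 is free → place at 4.
599 hashes to 1; slot 1 is free → place at 1.
216 hashes to 2; slot 2 is free → place at 2.
115 hashes to 1; 1,2 taken → place at 3.
997 hashes to 2; 2,3,4,5,6 taken → place at 7.
192 hashes to 1; 1,2,3,4,5,6,7 taken → place at 8.
Table: [_, 599, 216, 115, 99, 827, 794, 997, 192, _, _]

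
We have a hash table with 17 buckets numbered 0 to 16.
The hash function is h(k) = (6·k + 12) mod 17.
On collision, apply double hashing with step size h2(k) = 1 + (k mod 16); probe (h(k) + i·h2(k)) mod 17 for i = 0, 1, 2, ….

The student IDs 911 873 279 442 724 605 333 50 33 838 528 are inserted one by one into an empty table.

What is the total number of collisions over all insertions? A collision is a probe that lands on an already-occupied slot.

8

911: h=4 -> slot 4
873: h=14 -> slot 14
279: h=3 -> slot 3
442: h=12 -> slot 12
724: h=4, h2=5, probe 4,9 -> slot 9
605: h=4, h2=14, probe 4,1 -> slot 1
333: h=4, h2=14, probe 4,1,15 -> slot 15
50: h=6 -> slot 6
33: h=6, h2=2, probe 6,8 -> slot 8
838: h=8, h2=7, probe 8,15,5 -> slot 5
528: h=1, h2=1, probe 1,2 -> slot 2
Table: [-, 605, 528, 279, 911, 838, 50, -, 33, 724, -, -, 442, -, 873, 333, -]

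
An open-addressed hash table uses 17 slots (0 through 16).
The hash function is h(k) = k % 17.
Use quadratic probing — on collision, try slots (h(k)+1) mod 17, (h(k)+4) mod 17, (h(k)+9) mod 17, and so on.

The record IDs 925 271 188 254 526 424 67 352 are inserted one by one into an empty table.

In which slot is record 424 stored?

925: h=7 => slot 7
271: h=16 => slot 16
188: h=1 => slot 1
254: h=16, probe 16,0 => slot 0
526: h=16, probe 16,0,3 => slot 3
424: h=16, probe 16,0,3,8 => slot 8
67: h=16, probe 16,0,3,8,15 => slot 15
352: h=12 => slot 12
Table: [254, 188, —, 526, —, —, —, 925, 424, —, —, —, 352, —, —, 67, 271]

8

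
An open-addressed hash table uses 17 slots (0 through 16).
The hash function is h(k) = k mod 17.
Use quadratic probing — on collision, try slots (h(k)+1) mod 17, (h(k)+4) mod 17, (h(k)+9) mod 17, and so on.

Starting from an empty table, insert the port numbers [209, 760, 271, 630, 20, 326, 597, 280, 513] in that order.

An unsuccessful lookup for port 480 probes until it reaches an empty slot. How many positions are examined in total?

209: h=5 => slot 5
760: h=12 => slot 12
271: h=16 => slot 16
630: h=1 => slot 1
20: h=3 => slot 3
326: h=3, probe 3,4 => slot 4
597: h=2 => slot 2
280: h=8 => slot 8
513: h=3, probe 3,4,7 => slot 7
Table: [—, 630, 597, 20, 326, 209, —, 513, 280, —, —, —, 760, —, —, —, 271]
Lookup 480: h=4, probe 4,5,8,13 → slot 13 empty, not found.

4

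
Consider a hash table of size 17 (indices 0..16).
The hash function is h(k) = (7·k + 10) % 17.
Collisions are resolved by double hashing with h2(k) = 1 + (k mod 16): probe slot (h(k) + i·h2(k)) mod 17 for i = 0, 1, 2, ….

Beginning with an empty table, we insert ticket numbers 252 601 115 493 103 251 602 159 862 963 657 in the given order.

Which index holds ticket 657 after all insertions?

252: h=6 -> slot 6
601: h=1 -> slot 1
115: h=16 -> slot 16
493: h=10 -> slot 10
103: h=0 -> slot 0
251: h=16, h2=12, probe 16,11 -> slot 11
602: h=8 -> slot 8
159: h=1, h2=16, probe 1,0,16,15 -> slot 15
862: h=9 -> slot 9
963: h=2 -> slot 2
657: h=2, h2=2, probe 2,4 -> slot 4
Table: [103, 601, 963, -, 657, -, 252, -, 602, 862, 493, 251, -, -, -, 159, 115]

4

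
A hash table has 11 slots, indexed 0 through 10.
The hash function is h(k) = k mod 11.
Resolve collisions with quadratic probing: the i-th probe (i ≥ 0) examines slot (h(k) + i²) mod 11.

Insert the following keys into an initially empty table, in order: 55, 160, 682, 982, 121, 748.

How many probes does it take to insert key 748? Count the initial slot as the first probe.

4

55 hashes to 0; slot 0 is free → place at 0.
160 hashes to 6; slot 6 is free → place at 6.
682 hashes to 0; 0 taken → place at 1.
982 hashes to 3; slot 3 is free → place at 3.
121 hashes to 0; 0,1 taken → place at 4.
748 hashes to 0; 0,1,4 taken → place at 9.
Table: [55, 682, ., 982, 121, ., 160, ., ., 748, .]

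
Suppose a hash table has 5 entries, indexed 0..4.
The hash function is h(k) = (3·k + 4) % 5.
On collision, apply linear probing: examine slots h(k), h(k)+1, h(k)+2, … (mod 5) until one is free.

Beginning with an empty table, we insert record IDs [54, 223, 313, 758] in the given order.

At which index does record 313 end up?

54 hashes to 1; slot 1 is free -> place at 1.
223 hashes to 3; slot 3 is free -> place at 3.
313 hashes to 3; 3 taken -> place at 4.
758 hashes to 3; 3,4 taken -> place at 0.
Table: [758, 54, ∅, 223, 313]

4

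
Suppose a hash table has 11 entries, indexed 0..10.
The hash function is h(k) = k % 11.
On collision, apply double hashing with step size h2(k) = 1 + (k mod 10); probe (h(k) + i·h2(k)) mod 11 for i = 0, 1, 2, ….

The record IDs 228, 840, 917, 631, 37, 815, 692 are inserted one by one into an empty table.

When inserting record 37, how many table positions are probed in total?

228: h=8 -> slot 8
840: h=4 -> slot 4
917: h=4, h2=8, probe 4,1 -> slot 1
631: h=4, h2=2, probe 4,6 -> slot 6
37: h=4, h2=8, probe 4,1,9 -> slot 9
815: h=1, h2=6, probe 1,7 -> slot 7
692: h=10 -> slot 10
Table: [_, 917, _, _, 840, _, 631, 815, 228, 37, 692]

3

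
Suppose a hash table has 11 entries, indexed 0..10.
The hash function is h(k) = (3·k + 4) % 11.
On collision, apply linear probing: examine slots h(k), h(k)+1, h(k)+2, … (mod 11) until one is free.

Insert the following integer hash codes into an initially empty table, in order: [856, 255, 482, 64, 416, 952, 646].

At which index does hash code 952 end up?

3

856 hashes to 9; slot 9 is free → place at 9.
255 hashes to 10; slot 10 is free → place at 10.
482 hashes to 9; 9,10 taken → place at 0.
64 hashes to 9; 9,10,0 taken → place at 1.
416 hashes to 9; 9,10,0,1 taken → place at 2.
952 hashes to 0; 0,1,2 taken → place at 3.
646 hashes to 6; slot 6 is free → place at 6.
Table: [482, 64, 416, 952, -, -, 646, -, -, 856, 255]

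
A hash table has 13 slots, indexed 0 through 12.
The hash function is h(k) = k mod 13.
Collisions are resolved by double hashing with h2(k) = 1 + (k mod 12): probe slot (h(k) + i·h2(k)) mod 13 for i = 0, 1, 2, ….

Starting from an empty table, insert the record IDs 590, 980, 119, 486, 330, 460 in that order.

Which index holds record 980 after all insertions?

1

590 hashes to 5; slot 5 is free → place at 5.
980 hashes to 5, h2=9; 5 taken → place at 1.
119 hashes to 2; slot 2 is free → place at 2.
486 hashes to 5, h2=7; 5 taken → place at 12.
330 hashes to 5, h2=7; 5,12 taken → place at 6.
460 hashes to 5, h2=5; 5 taken → place at 10.
Table: [—, 980, 119, —, —, 590, 330, —, —, —, 460, —, 486]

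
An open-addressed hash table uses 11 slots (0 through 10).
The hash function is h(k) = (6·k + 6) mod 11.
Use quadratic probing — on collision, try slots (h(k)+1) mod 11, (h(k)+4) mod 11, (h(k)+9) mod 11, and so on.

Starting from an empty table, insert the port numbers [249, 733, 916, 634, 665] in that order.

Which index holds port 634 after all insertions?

8

249: h=4 -> slot 4
733: h=4, probe 4,5 -> slot 5
916: h=2 -> slot 2
634: h=4, probe 4,5,8 -> slot 8
665: h=3 -> slot 3
Table: [-, -, 916, 665, 249, 733, -, -, 634, -, -]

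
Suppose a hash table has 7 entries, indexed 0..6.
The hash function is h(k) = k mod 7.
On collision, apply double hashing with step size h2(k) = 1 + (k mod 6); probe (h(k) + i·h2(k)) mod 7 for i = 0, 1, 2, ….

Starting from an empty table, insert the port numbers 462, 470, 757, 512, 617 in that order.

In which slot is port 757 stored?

Insert 462: h=0, slot 0 empty -> index 0.
Insert 470: h=1, slot 1 empty -> index 1.
Insert 757: h=1, h2=2, slot 1 occupied -> index 3.
Insert 512: h=1, h2=3, slot 1 occupied -> index 4.
Insert 617: h=1, h2=6, slots 1,0 occupied -> index 6.
Table: [462, 470, -, 757, 512, -, 617]

3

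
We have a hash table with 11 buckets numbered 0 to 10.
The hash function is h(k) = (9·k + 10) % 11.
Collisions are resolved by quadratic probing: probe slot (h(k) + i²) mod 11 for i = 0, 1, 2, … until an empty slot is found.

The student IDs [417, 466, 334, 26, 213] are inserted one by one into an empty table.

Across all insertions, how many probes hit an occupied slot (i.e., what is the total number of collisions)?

6

417 hashes to 1; slot 1 is free => place at 1.
466 hashes to 2; slot 2 is free => place at 2.
334 hashes to 2; 2 taken => place at 3.
26 hashes to 2; 2,3 taken => place at 6.
213 hashes to 2; 2,3,6 taken => place at 0.
Table: [213, 417, 466, 334, ∅, ∅, 26, ∅, ∅, ∅, ∅]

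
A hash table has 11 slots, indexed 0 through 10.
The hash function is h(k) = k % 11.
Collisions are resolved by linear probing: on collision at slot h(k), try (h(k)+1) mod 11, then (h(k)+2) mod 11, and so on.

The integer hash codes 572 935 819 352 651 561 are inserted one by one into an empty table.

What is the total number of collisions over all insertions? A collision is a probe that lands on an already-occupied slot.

8

572 hashes to 0; slot 0 is free → place at 0.
935 hashes to 0; 0 taken → place at 1.
819 hashes to 5; slot 5 is free → place at 5.
352 hashes to 0; 0,1 taken → place at 2.
651 hashes to 2; 2 taken → place at 3.
561 hashes to 0; 0,1,2,3 taken → place at 4.
Table: [572, 935, 352, 651, 561, 819, ∅, ∅, ∅, ∅, ∅]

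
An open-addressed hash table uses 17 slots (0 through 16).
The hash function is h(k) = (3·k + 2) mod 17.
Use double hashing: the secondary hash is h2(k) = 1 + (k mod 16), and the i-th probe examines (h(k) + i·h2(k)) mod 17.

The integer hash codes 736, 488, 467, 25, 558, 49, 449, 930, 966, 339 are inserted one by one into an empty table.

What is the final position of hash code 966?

Insert 736: h=0, slot 0 empty → index 0.
Insert 488: h=4, slot 4 empty → index 4.
Insert 467: h=9, slot 9 empty → index 9.
Insert 25: h=9, h2=10, slot 9 occupied → index 2.
Insert 558: h=10, slot 10 empty → index 10.
Insert 49: h=13, slot 13 empty → index 13.
Insert 449: h=6, slot 6 empty → index 6.
Insert 930: h=4, h2=3, slot 4 occupied → index 7.
Insert 966: h=10, h2=7, slots 10,0,7 occupied → index 14.
Insert 339: h=16, slot 16 empty → index 16.
Table: [736, ∅, 25, ∅, 488, ∅, 449, 930, ∅, 467, 558, ∅, ∅, 49, 966, ∅, 339]

14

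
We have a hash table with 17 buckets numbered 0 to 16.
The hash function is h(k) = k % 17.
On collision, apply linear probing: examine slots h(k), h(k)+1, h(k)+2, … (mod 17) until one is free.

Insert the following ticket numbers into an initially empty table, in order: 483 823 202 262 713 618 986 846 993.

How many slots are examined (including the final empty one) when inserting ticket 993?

483 hashes to 7; slot 7 is free -> place at 7.
823 hashes to 7; 7 taken -> place at 8.
202 hashes to 15; slot 15 is free -> place at 15.
262 hashes to 7; 7,8 taken -> place at 9.
713 hashes to 16; slot 16 is free -> place at 16.
618 hashes to 6; slot 6 is free -> place at 6.
986 hashes to 0; slot 0 is free -> place at 0.
846 hashes to 13; slot 13 is free -> place at 13.
993 hashes to 7; 7,8,9 taken -> place at 10.
Table: [986, —, —, —, —, —, 618, 483, 823, 262, 993, —, —, 846, —, 202, 713]

4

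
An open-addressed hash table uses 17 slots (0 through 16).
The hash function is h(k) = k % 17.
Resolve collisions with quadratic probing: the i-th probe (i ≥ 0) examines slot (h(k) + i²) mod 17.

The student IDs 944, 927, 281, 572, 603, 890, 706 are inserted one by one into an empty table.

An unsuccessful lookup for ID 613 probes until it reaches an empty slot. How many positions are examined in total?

944: h=9 → slot 9
927: h=9, probe 9,10 → slot 10
281: h=9, probe 9,10,13 → slot 13
572: h=11 → slot 11
603: h=8 → slot 8
890: h=6 → slot 6
706: h=9, probe 9,10,13,1 → slot 1
Table: [_, 706, _, _, _, _, 890, _, 603, 944, 927, 572, _, 281, _, _, _]
Lookup 613: h=1, probe 1,2 → slot 2 empty, not found.

2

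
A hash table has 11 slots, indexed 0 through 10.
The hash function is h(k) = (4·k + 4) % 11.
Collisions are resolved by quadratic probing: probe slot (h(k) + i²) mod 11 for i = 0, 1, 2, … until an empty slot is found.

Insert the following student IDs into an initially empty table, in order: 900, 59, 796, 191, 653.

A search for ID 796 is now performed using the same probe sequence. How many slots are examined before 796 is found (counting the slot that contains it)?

2

900: h=7 => slot 7
59: h=9 => slot 9
796: h=9, probe 9,10 => slot 10
191: h=9, probe 9,10,2 => slot 2
653: h=9, probe 9,10,2,7,3 => slot 3
Table: [-, -, 191, 653, -, -, -, 900, -, 59, 796]
Lookup 796: h=9, probe 9,10 → found at 10.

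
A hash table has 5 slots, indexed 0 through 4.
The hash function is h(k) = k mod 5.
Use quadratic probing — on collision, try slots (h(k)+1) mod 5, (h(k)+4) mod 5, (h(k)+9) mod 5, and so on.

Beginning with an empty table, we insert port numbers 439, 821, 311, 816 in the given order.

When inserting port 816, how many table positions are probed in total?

3

439 hashes to 4; slot 4 is free → place at 4.
821 hashes to 1; slot 1 is free → place at 1.
311 hashes to 1; 1 taken → place at 2.
816 hashes to 1; 1,2 taken → place at 0.
Table: [816, 821, 311, _, 439]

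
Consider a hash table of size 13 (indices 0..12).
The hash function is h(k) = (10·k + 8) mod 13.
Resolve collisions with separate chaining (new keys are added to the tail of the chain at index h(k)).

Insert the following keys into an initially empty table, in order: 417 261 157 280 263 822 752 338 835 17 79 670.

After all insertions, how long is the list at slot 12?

3

Insert 417: h=5, bucket 5 empty → new chain.
Insert 261: h=5, bucket 5 nonempty → append to chain.
Insert 157: h=5, bucket 5 nonempty → append to chain.
Insert 280: h=0, bucket 0 empty → new chain.
Insert 263: h=12, bucket 12 empty → new chain.
Insert 822: h=12, bucket 12 nonempty → append to chain.
Insert 752: h=1, bucket 1 empty → new chain.
Insert 338: h=8, bucket 8 empty → new chain.
Insert 835: h=12, bucket 12 nonempty → append to chain.
Insert 17: h=9, bucket 9 empty → new chain.
Insert 79: h=5, bucket 5 nonempty → append to chain.
Insert 670: h=0, bucket 0 nonempty → append to chain.
Final buckets:
0: 280 -> 670
1: 752
2: .
3: .
4: .
5: 417 -> 261 -> 157 -> 79
6: .
7: .
8: 338
9: 17
10: .
11: .
12: 263 -> 822 -> 835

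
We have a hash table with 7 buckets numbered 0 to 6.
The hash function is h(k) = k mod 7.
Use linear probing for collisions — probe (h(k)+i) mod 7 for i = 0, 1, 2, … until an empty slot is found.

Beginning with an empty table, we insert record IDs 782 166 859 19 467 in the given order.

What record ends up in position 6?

166

Insert 782: h=5, slot 5 empty → index 5.
Insert 166: h=5, slot 5 occupied → index 6.
Insert 859: h=5, slots 5,6 occupied → index 0.
Insert 19: h=5, slots 5,6,0 occupied → index 1.
Insert 467: h=5, slots 5,6,0,1 occupied → index 2.
Table: [859, 19, 467, ∅, ∅, 782, 166]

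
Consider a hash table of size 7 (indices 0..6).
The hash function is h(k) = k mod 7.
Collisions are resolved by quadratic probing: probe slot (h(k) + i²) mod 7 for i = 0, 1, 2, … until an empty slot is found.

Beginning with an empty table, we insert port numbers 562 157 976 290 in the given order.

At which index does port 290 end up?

562: h=2 → slot 2
157: h=3 → slot 3
976: h=3, probe 3,4 → slot 4
290: h=3, probe 3,4,0 → slot 0
Table: [290, ., 562, 157, 976, ., .]

0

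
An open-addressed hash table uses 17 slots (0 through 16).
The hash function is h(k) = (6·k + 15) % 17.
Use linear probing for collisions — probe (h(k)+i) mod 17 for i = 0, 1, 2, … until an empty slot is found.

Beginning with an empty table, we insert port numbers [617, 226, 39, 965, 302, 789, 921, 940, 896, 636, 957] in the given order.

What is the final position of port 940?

14

Insert 617: h=11, slot 11 empty -> index 11.
Insert 226: h=11, slot 11 occupied -> index 12.
Insert 39: h=11, slots 11,12 occupied -> index 13.
Insert 965: h=8, slot 8 empty -> index 8.
Insert 302: h=8, slot 8 occupied -> index 9.
Insert 789: h=6, slot 6 empty -> index 6.
Insert 921: h=16, slot 16 empty -> index 16.
Insert 940: h=11, slots 11,12,13 occupied -> index 14.
Insert 896: h=2, slot 2 empty -> index 2.
Insert 636: h=6, slot 6 occupied -> index 7.
Insert 957: h=11, slots 11,12,13,14 occupied -> index 15.
Table: [., ., 896, ., ., ., 789, 636, 965, 302, ., 617, 226, 39, 940, 957, 921]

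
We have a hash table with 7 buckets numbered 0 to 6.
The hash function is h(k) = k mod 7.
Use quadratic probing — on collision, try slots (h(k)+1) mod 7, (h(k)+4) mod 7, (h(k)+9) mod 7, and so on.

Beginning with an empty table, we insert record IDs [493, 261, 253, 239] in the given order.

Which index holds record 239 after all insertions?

493 hashes to 3; slot 3 is free => place at 3.
261 hashes to 2; slot 2 is free => place at 2.
253 hashes to 1; slot 1 is free => place at 1.
239 hashes to 1; 1,2 taken => place at 5.
Table: [_, 253, 261, 493, _, 239, _]

5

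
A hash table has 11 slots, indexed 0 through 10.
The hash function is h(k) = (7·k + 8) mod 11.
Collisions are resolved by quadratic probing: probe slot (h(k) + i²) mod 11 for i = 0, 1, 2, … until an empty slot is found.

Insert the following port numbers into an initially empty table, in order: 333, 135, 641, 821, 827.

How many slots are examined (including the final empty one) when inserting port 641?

3

333: h=7 -> slot 7
135: h=7, probe 7,8 -> slot 8
641: h=7, probe 7,8,0 -> slot 0
821: h=2 -> slot 2
827: h=0, probe 0,1 -> slot 1
Table: [641, 827, 821, _, _, _, _, 333, 135, _, _]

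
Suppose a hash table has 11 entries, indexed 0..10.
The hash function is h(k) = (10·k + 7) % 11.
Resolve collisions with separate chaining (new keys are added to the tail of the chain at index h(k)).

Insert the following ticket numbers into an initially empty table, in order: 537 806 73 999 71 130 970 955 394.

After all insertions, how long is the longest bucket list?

5

537 -> bucket 9
806 -> bucket 4
73 -> bucket 0
999 -> bucket 9 (collision)
71 -> bucket 2
130 -> bucket 9 (collision)
970 -> bucket 5
955 -> bucket 9 (collision)
394 -> bucket 9 (collision)
Final buckets:
0: 73
1: -
2: 71
3: -
4: 806
5: 970
6: -
7: -
8: -
9: 537 -> 999 -> 130 -> 955 -> 394
10: -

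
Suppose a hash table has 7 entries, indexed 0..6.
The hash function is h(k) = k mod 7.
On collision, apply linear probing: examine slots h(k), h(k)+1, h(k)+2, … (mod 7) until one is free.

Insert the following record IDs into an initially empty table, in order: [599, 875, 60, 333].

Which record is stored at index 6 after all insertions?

599 hashes to 4; slot 4 is free -> place at 4.
875 hashes to 0; slot 0 is free -> place at 0.
60 hashes to 4; 4 taken -> place at 5.
333 hashes to 4; 4,5 taken -> place at 6.
Table: [875, ., ., ., 599, 60, 333]

333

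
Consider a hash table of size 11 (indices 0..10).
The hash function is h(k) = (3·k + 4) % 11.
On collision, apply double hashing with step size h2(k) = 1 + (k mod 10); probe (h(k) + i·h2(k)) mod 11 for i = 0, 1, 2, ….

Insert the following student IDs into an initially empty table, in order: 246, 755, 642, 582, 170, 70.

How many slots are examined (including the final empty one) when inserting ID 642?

2

246 hashes to 5; slot 5 is free => place at 5.
755 hashes to 3; slot 3 is free => place at 3.
642 hashes to 5, h2=3; 5 taken => place at 8.
582 hashes to 1; slot 1 is free => place at 1.
170 hashes to 8, h2=1; 8 taken => place at 9.
70 hashes to 5, h2=1; 5 taken => place at 6.
Table: [—, 582, —, 755, —, 246, 70, —, 642, 170, —]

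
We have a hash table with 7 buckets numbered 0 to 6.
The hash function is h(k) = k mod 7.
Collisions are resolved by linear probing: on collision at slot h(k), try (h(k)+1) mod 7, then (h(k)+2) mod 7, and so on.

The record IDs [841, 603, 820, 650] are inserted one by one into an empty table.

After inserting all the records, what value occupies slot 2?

603

841: h=1 -> slot 1
603: h=1, probe 1,2 -> slot 2
820: h=1, probe 1,2,3 -> slot 3
650: h=6 -> slot 6
Table: [—, 841, 603, 820, —, —, 650]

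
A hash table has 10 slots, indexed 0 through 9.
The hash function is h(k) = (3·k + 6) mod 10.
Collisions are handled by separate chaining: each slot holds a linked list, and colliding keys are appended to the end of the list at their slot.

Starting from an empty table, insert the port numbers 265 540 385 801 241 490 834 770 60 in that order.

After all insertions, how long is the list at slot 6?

Insert 265: h=1, bucket 1 empty -> new chain.
Insert 540: h=6, bucket 6 empty -> new chain.
Insert 385: h=1, bucket 1 nonempty -> append to chain.
Insert 801: h=9, bucket 9 empty -> new chain.
Insert 241: h=9, bucket 9 nonempty -> append to chain.
Insert 490: h=6, bucket 6 nonempty -> append to chain.
Insert 834: h=8, bucket 8 empty -> new chain.
Insert 770: h=6, bucket 6 nonempty -> append to chain.
Insert 60: h=6, bucket 6 nonempty -> append to chain.
Final buckets:
0: —
1: 265 -> 385
2: —
3: —
4: —
5: —
6: 540 -> 490 -> 770 -> 60
7: —
8: 834
9: 801 -> 241

4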